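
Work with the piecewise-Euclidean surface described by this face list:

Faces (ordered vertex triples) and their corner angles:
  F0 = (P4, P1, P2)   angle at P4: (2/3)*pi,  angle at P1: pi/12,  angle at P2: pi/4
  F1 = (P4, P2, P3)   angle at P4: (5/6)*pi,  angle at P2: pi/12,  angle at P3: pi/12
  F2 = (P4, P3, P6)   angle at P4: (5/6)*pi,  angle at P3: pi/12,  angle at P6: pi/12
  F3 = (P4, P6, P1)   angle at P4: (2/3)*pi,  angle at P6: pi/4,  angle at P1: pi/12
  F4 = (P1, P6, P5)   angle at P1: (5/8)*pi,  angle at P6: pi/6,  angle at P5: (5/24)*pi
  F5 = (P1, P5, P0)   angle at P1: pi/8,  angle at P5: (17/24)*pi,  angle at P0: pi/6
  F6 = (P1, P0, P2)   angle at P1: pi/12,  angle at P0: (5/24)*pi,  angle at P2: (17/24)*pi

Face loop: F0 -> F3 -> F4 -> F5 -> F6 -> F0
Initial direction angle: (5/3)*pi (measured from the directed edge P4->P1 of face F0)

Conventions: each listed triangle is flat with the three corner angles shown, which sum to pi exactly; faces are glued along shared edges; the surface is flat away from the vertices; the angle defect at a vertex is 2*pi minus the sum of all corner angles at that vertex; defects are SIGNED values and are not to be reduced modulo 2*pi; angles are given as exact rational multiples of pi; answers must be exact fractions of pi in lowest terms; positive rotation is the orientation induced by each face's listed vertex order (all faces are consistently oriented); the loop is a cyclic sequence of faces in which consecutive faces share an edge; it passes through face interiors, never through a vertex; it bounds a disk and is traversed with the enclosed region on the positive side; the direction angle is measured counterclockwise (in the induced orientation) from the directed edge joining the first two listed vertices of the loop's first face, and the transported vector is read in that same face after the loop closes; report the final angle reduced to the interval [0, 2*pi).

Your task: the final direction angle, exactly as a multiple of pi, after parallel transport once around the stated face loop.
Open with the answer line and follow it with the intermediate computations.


Answer: final direction angle = (2/3)*pi

enclosed vertex P1: corner angles sum to pi, defect = 2*pi - pi = pi
final direction = starting direction + enclosed defect total, reduced mod 2*pi (induced orientation)
final angle = (5/3)*pi + pi = (2/3)*pi (mod 2*pi)


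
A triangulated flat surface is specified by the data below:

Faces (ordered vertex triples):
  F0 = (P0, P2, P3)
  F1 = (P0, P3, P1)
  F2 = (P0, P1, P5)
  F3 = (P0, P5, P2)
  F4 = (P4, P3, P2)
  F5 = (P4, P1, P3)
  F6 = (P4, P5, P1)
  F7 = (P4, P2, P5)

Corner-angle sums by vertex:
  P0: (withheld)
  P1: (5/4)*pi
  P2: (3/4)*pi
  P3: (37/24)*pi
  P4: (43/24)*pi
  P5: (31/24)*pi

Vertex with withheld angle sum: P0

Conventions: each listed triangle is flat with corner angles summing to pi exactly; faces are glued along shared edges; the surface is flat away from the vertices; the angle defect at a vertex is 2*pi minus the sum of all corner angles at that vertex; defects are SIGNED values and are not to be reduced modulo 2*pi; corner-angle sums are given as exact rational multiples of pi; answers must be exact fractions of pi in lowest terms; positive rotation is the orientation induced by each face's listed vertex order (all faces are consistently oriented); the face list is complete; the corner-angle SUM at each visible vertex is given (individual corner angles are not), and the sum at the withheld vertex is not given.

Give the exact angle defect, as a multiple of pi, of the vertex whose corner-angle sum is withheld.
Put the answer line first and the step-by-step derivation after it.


Answer: defect(P0) = (5/8)*pi

V = 6, E = 12, F = 8; chi = V - E + F = 2
Gauss-Bonnet: total defect = 2*pi*chi = 4*pi; visible defects sum to (27/8)*pi


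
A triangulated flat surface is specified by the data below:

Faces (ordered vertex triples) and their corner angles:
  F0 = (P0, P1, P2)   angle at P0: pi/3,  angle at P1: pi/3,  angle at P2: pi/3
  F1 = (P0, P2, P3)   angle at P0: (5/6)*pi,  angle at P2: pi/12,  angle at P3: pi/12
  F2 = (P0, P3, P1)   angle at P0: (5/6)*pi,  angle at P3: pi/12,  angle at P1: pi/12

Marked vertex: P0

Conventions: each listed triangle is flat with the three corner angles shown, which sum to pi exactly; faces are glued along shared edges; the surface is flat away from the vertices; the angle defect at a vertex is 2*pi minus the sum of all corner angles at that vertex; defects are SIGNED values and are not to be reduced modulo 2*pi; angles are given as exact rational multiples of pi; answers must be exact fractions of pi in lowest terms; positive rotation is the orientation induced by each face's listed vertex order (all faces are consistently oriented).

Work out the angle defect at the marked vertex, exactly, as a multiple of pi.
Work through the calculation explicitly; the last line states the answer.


Sum of corner angles at P0: 2*pi
defect = 2*pi - 2*pi

Answer: defect(P0) = 0


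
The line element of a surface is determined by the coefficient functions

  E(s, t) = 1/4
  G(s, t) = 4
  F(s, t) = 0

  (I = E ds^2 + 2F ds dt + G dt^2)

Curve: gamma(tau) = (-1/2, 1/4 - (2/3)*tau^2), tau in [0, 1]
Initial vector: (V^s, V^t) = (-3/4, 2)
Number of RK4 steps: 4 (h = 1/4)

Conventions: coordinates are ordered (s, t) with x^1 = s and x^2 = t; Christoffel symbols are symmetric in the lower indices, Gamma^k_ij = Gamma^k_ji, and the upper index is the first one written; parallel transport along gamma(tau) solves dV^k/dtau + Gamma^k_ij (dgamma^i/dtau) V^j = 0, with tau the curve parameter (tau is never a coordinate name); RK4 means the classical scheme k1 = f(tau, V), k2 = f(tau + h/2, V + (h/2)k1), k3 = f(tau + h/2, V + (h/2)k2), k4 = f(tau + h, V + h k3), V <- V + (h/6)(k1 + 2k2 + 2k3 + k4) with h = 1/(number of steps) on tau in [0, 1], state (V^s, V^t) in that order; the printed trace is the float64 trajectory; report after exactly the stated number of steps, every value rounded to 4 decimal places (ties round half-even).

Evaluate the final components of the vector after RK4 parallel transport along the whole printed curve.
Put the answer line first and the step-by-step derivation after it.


Answer: V^s = -0.7500, V^t = 2.0000

gamma'(tau) = (0, -(4/3)*tau); f(tau, V)^k = -Gamma^k_ij(gamma(tau)) gamma'^i(tau) V^j; h = 1/4; intermediate values shown to 6 dp
curve data and Christoffel symbols at the stage parameters:
  tau = 0.000000: gamma = (-0.500000, 0.250000), gamma' = (0.000000, 0.000000); Gamma_sss = 0.000000, Gamma_sst = 0.000000, Gamma_stt = 0.000000, Gamma_tss = 0.000000, Gamma_tst = 0.000000, Gamma_ttt = 0.000000
  tau = 0.125000: gamma = (-0.500000, 0.239583), gamma' = (0.000000, -0.166667); Gamma_sss = 0.000000, Gamma_sst = 0.000000, Gamma_stt = 0.000000, Gamma_tss = 0.000000, Gamma_tst = 0.000000, Gamma_ttt = 0.000000
  tau = 0.250000: gamma = (-0.500000, 0.208333), gamma' = (0.000000, -0.333333); Gamma_sss = 0.000000, Gamma_sst = 0.000000, Gamma_stt = 0.000000, Gamma_tss = 0.000000, Gamma_tst = 0.000000, Gamma_ttt = 0.000000
  tau = 0.375000: gamma = (-0.500000, 0.156250), gamma' = (0.000000, -0.500000); Gamma_sss = 0.000000, Gamma_sst = 0.000000, Gamma_stt = 0.000000, Gamma_tss = 0.000000, Gamma_tst = 0.000000, Gamma_ttt = 0.000000
  tau = 0.500000: gamma = (-0.500000, 0.083333), gamma' = (0.000000, -0.666667); Gamma_sss = 0.000000, Gamma_sst = 0.000000, Gamma_stt = 0.000000, Gamma_tss = 0.000000, Gamma_tst = 0.000000, Gamma_ttt = 0.000000
  tau = 0.625000: gamma = (-0.500000, -0.010417), gamma' = (0.000000, -0.833333); Gamma_sss = 0.000000, Gamma_sst = 0.000000, Gamma_stt = 0.000000, Gamma_tss = 0.000000, Gamma_tst = 0.000000, Gamma_ttt = 0.000000
  tau = 0.750000: gamma = (-0.500000, -0.125000), gamma' = (0.000000, -1.000000); Gamma_sss = 0.000000, Gamma_sst = 0.000000, Gamma_stt = 0.000000, Gamma_tss = 0.000000, Gamma_tst = 0.000000, Gamma_ttt = 0.000000
  tau = 0.875000: gamma = (-0.500000, -0.260417), gamma' = (0.000000, -1.166667); Gamma_sss = 0.000000, Gamma_sst = 0.000000, Gamma_stt = 0.000000, Gamma_tss = 0.000000, Gamma_tst = 0.000000, Gamma_ttt = 0.000000
  tau = 1.000000: gamma = (-0.500000, -0.416667), gamma' = (0.000000, -1.333333); Gamma_sss = 0.000000, Gamma_sst = 0.000000, Gamma_stt = 0.000000, Gamma_tss = 0.000000, Gamma_tst = 0.000000, Gamma_ttt = 0.000000
step 0: V^s = -0.7500, V^t = 2.0000
step 1: k1 = (0.000000, 0.000000), k2 = (0.000000, 0.000000), k3 = (0.000000, 0.000000), k4 = (0.000000, 0.000000); V <- V + (h/6)(k1 + 2k2 + 2k3 + k4): V^s = -0.7500, V^t = 2.0000
step 2: k1 = (0.000000, 0.000000), k2 = (0.000000, 0.000000), k3 = (0.000000, 0.000000), k4 = (0.000000, 0.000000); V <- V + (h/6)(k1 + 2k2 + 2k3 + k4): V^s = -0.7500, V^t = 2.0000
step 3: k1 = (0.000000, 0.000000), k2 = (0.000000, 0.000000), k3 = (0.000000, 0.000000), k4 = (0.000000, 0.000000); V <- V + (h/6)(k1 + 2k2 + 2k3 + k4): V^s = -0.7500, V^t = 2.0000
step 4: k1 = (0.000000, 0.000000), k2 = (0.000000, 0.000000), k3 = (0.000000, 0.000000), k4 = (0.000000, 0.000000); V <- V + (h/6)(k1 + 2k2 + 2k3 + k4): V^s = -0.7500, V^t = 2.0000


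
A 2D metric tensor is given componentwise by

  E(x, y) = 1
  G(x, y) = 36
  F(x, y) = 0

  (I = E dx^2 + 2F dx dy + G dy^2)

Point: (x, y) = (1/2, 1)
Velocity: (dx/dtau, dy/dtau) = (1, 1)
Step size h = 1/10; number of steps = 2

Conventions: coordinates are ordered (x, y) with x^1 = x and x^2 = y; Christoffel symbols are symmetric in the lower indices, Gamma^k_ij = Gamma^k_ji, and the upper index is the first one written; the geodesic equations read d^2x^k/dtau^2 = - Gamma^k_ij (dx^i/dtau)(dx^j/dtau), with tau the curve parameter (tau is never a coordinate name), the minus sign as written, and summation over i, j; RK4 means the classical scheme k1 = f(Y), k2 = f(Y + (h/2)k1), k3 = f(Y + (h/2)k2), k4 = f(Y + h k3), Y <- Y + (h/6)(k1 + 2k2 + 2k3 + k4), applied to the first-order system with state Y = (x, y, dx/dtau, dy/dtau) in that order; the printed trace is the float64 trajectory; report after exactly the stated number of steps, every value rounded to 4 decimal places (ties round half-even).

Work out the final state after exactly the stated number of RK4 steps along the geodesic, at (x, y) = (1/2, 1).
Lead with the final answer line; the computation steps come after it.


Answer: x = 0.7000, y = 1.2000, dx/dtau = 1.0000, dy/dtau = 1.0000

f(Y) = (dx/dtau, dy/dtau, -Gamma^x_ij Y'^i Y'^j, -Gamma^y_ij Y'^i Y'^j) with the Gammas evaluated at the stage position; h = 0.100000; intermediate values shown to 6 dp
step 0: x = 0.5000, y = 1.0000, dx/dtau = 1.0000, dy/dtau = 1.0000
step 1:
  k1: at (x, y) = (0.500000, 1.000000), (dx/dtau, dy/dtau) = (1.000000, 1.000000); Gamma_xxx = 0.000000, Gamma_xxy = 0.000000, Gamma_xyy = 0.000000, Gamma_yxx = 0.000000, Gamma_yxy = 0.000000, Gamma_yyy = 0.000000; k1 = (1.000000, 1.000000, 0.000000, 0.000000)
  k2: at (x, y) = (0.550000, 1.050000), (dx/dtau, dy/dtau) = (1.000000, 1.000000); Gamma_xxx = 0.000000, Gamma_xxy = 0.000000, Gamma_xyy = 0.000000, Gamma_yxx = 0.000000, Gamma_yxy = 0.000000, Gamma_yyy = 0.000000; k2 = (1.000000, 1.000000, 0.000000, 0.000000)
  k3: at (x, y) = (0.550000, 1.050000), (dx/dtau, dy/dtau) = (1.000000, 1.000000); Gamma_xxx = 0.000000, Gamma_xxy = 0.000000, Gamma_xyy = 0.000000, Gamma_yxx = 0.000000, Gamma_yxy = 0.000000, Gamma_yyy = 0.000000; k3 = (1.000000, 1.000000, 0.000000, 0.000000)
  k4: at (x, y) = (0.600000, 1.100000), (dx/dtau, dy/dtau) = (1.000000, 1.000000); Gamma_xxx = 0.000000, Gamma_xxy = 0.000000, Gamma_xyy = 0.000000, Gamma_yxx = 0.000000, Gamma_yxy = 0.000000, Gamma_yyy = 0.000000; k4 = (1.000000, 1.000000, 0.000000, 0.000000)
  Y <- Y + (h/6)(k1 + 2k2 + 2k3 + k4): x = 0.6000, y = 1.1000, dx/dtau = 1.0000, dy/dtau = 1.0000
step 2:
  k1: at (x, y) = (0.600000, 1.100000), (dx/dtau, dy/dtau) = (1.000000, 1.000000); Gamma_xxx = 0.000000, Gamma_xxy = 0.000000, Gamma_xyy = 0.000000, Gamma_yxx = 0.000000, Gamma_yxy = 0.000000, Gamma_yyy = 0.000000; k1 = (1.000000, 1.000000, 0.000000, 0.000000)
  k2: at (x, y) = (0.650000, 1.150000), (dx/dtau, dy/dtau) = (1.000000, 1.000000); Gamma_xxx = 0.000000, Gamma_xxy = 0.000000, Gamma_xyy = 0.000000, Gamma_yxx = 0.000000, Gamma_yxy = 0.000000, Gamma_yyy = 0.000000; k2 = (1.000000, 1.000000, 0.000000, 0.000000)
  k3: at (x, y) = (0.650000, 1.150000), (dx/dtau, dy/dtau) = (1.000000, 1.000000); Gamma_xxx = 0.000000, Gamma_xxy = 0.000000, Gamma_xyy = 0.000000, Gamma_yxx = 0.000000, Gamma_yxy = 0.000000, Gamma_yyy = 0.000000; k3 = (1.000000, 1.000000, 0.000000, 0.000000)
  k4: at (x, y) = (0.700000, 1.200000), (dx/dtau, dy/dtau) = (1.000000, 1.000000); Gamma_xxx = 0.000000, Gamma_xxy = 0.000000, Gamma_xyy = 0.000000, Gamma_yxx = 0.000000, Gamma_yxy = 0.000000, Gamma_yyy = 0.000000; k4 = (1.000000, 1.000000, 0.000000, 0.000000)
  Y <- Y + (h/6)(k1 + 2k2 + 2k3 + k4): x = 0.7000, y = 1.2000, dx/dtau = 1.0000, dy/dtau = 1.0000


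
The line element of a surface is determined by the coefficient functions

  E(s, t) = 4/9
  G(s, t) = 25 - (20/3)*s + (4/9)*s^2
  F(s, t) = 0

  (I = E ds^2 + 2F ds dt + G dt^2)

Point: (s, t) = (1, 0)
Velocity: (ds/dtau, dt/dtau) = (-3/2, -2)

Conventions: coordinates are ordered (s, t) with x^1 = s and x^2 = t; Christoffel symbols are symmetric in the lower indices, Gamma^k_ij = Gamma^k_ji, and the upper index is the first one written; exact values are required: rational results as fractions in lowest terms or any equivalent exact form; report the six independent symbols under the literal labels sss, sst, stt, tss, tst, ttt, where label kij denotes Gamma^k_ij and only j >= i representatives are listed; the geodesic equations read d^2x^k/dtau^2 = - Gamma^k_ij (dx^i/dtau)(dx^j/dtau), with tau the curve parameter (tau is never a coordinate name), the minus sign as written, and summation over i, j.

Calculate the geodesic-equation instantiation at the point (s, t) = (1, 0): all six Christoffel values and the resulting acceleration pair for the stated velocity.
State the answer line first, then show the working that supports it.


Answer: Gamma_sss = 0, Gamma_sst = 0, Gamma_stt = 13/2, Gamma_tss = 0, Gamma_tst = -2/13, Gamma_ttt = 0; accelerations (d^2s/dtau^2, d^2t/dtau^2) = (-26, 12/13)

E = 4/9, F = 0, G = 169/9 at the point
E_s = 0, E_t = 0, F_s = 0, F_t = 0, G_s = -52/9, G_t = 0
EG - F^2 = 676/81;  g^inv = (81/676) * [[169/9, 0], [0, 4/9]]
first-kind symbols [ij,l] = (1/2)(d_i g_jl + d_j g_il - d_l g_ij): [ss,s] = E_s/2 = 0, [ss,t] = F_s - E_t/2 = 0, [st,s] = E_t/2 = 0, [st,t] = G_s/2 = -26/9, [tt,s] = F_t - G_s/2 = 26/9, [tt,t] = G_t/2 = 0
Gamma^s_ij = (G*[ij,s] - F*[ij,t])/(EG - F^2), Gamma^t_ij = (E*[ij,t] - F*[ij,s])/(EG - F^2)
Gamma_sss = 0, Gamma_sst = 0, Gamma_stt = 13/2, Gamma_tss = 0, Gamma_tst = -2/13, Gamma_ttt = 0
d^2s/dtau^2 = -(Gamma_sss*(-3/2)^2 + 2*Gamma_sst*(-3/2)*(-2) + Gamma_stt*(-2)^2) = -26
d^2t/dtau^2 = -(Gamma_tss*(-3/2)^2 + 2*Gamma_tst*(-3/2)*(-2) + Gamma_ttt*(-2)^2) = 12/13


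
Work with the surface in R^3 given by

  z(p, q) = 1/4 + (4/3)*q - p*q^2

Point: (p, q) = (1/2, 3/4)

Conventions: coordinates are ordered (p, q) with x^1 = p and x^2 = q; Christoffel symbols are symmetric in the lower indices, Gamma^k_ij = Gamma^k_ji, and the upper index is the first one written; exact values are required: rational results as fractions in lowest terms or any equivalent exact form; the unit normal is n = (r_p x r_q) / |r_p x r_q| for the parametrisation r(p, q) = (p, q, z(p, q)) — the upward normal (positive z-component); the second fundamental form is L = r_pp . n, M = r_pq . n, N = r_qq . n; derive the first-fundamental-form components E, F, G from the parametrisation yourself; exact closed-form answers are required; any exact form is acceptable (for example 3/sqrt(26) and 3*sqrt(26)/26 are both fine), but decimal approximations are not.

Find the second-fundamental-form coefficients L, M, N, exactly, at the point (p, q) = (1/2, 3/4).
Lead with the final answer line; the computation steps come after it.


Answer: L = 0, M = -72*sqrt(3817)/3817, N = -48*sqrt(3817)/3817

z_p = -9/16, z_q = 7/12, z_pp = 0, z_pq = -3/2, z_qq = -1
E = 337/256, F = -21/64, G = 193/144; answer radicand W^2 = 3817/2304
unnormalised second-form numerators: l = 0, m = -3/2, n = -1; L = l/sqrt(3817/2304), and similarly M = m/sqrt(W^2), N = n/sqrt(W^2)


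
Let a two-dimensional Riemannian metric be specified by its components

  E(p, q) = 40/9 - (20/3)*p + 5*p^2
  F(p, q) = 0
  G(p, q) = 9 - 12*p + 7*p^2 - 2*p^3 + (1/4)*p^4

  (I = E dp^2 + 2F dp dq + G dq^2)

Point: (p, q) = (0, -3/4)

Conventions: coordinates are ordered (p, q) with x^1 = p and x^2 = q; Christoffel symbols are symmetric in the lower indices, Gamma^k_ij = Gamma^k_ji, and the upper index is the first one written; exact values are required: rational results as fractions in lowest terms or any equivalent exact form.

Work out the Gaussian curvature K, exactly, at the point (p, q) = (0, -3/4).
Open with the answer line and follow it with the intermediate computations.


Answer: K = 3/80

E = 40/9, F = 0, G = 9, EG - F^2 = 40 at the point
E_p = -20/3, E_q = 0, F_p = 0, F_q = 0, G_p = -12, G_q = 0
E_qq = 0, F_pq = 0, G_pp = 14
Brioschi: K = (det M1 - det M2) / (EG - F^2)^2 with the standard first/second-derivative matrices M1, M2.
M1 = [[-E_qq/2 + F_pq - G_pp/2, E_p/2, F_p - E_q/2], [F_q - G_p/2, E, F], [G_q/2, F, G]] = [[-7, -10/3, 0], [6, 40/9, 0], [0, 0, 9]]; det M1 = -100
M2 = [[0, E_q/2, G_p/2], [E_q/2, E, F], [G_p/2, F, G]] = [[0, 0, -6], [0, 40/9, 0], [-6, 0, 9]]; det M2 = -160
det M1 - det M2 = 60; K = 60 / (40)^2 = 3/80


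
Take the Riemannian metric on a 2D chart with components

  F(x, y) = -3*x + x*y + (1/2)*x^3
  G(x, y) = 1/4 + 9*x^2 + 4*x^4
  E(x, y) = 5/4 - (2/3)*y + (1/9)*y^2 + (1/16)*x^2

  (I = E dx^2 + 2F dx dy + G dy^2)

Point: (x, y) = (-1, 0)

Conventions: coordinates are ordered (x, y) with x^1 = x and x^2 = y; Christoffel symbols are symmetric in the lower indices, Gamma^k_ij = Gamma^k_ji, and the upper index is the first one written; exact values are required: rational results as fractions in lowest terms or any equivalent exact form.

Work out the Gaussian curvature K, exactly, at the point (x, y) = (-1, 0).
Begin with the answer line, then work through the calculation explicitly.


Answer: K = -158528/508369

E = 21/16, F = 5/2, G = 53/4, EG - F^2 = 713/64 at the point
E_x = -1/8, E_y = -2/3, F_x = -3/2, F_y = -1, G_x = -34, G_y = 0
E_yy = 2/9, F_xy = 1, G_xx = 66
Evaluate Brioschi's two determinant matrices M1, M2 and divide by (EG - F^2)^2.
M1 = [[-E_yy/2 + F_xy - G_xx/2, E_x/2, F_x - E_y/2], [F_y - G_x/2, E, F], [G_y/2, F, G]] = [[-289/9, -1/16, -7/6], [16, 21/16, 5/2], [0, 5/2, 53/4]]; det M1 = -225305/576
M2 = [[0, E_y/2, G_x/2], [E_y/2, E, F], [G_x/2, F, G]] = [[0, -1/3, -17], [-1/3, 21/16, 5/2], [-17, 5/2, 53/4]]; det M2 = -50753/144
det M1 - det M2 = -2477/64; K = -2477/64 / (713/64)^2 = -158528/508369


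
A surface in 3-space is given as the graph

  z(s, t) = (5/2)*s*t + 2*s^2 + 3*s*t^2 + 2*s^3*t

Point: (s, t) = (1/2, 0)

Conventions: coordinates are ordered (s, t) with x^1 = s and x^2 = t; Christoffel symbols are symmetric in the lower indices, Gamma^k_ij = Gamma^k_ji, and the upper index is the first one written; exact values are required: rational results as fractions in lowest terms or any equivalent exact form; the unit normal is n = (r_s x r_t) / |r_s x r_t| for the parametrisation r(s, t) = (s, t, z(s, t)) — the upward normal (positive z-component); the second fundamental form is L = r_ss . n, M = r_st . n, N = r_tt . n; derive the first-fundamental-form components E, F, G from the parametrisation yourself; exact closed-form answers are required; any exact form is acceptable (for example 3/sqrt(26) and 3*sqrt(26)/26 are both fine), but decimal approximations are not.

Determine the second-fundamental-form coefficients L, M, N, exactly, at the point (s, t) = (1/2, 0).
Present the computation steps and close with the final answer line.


z_s = 2, z_t = 3/2, z_ss = 4, z_st = 4, z_tt = 3
E = 5, F = 3, G = 13/4; answer radicand W^2 = 29/4
unnormalised second-form numerators: l = 4, m = 4, n = 3; L = l/sqrt(29/4), and similarly M = m/sqrt(W^2), N = n/sqrt(W^2)

Answer: L = 8*sqrt(29)/29, M = 8*sqrt(29)/29, N = 6*sqrt(29)/29


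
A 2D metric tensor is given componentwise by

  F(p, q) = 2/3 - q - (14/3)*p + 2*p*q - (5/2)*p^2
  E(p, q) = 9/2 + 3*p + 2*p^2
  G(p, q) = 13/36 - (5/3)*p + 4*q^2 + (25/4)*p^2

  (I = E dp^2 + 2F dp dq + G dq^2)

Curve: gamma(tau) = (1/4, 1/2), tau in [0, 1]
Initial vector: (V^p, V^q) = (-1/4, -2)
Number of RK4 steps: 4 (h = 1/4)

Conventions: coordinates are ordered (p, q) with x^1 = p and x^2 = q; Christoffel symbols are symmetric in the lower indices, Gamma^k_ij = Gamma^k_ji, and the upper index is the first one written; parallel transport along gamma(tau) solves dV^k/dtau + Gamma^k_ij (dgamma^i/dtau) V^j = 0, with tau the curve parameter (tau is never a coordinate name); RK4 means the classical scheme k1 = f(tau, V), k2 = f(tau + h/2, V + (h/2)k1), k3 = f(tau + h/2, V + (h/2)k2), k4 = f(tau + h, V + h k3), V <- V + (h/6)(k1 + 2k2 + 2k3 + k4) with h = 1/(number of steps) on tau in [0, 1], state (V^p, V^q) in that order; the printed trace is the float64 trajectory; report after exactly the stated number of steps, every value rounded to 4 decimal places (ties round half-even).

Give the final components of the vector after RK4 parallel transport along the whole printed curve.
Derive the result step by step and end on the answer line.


gamma'(tau) = (0, 0); f(tau, V)^k = -Gamma^k_ij(gamma(tau)) gamma'^i(tau) V^j; h = 1/4; intermediate values shown to 6 dp
curve data and Christoffel symbols at the stage parameters:
  tau = 0.000000: gamma = (0.250000, 0.500000), gamma' = (0.000000, 0.000000); Gamma_ppp = -0.280987, Gamma_ppq = 0.103987, Gamma_pqq = 0.026984, Gamma_qpp = -3.873440, Gamma_qpq = 0.616751, Gamma_qqq = 1.516366
  tau = 0.125000: gamma = (0.250000, 0.500000), gamma' = (0.000000, 0.000000); Gamma_ppp = -0.280987, Gamma_ppq = 0.103987, Gamma_pqq = 0.026984, Gamma_qpp = -3.873440, Gamma_qpq = 0.616751, Gamma_qqq = 1.516366
  tau = 0.250000: gamma = (0.250000, 0.500000), gamma' = (0.000000, 0.000000); Gamma_ppp = -0.280987, Gamma_ppq = 0.103987, Gamma_pqq = 0.026984, Gamma_qpp = -3.873440, Gamma_qpq = 0.616751, Gamma_qqq = 1.516366
  tau = 0.375000: gamma = (0.250000, 0.500000), gamma' = (0.000000, 0.000000); Gamma_ppp = -0.280987, Gamma_ppq = 0.103987, Gamma_pqq = 0.026984, Gamma_qpp = -3.873440, Gamma_qpq = 0.616751, Gamma_qqq = 1.516366
  tau = 0.500000: gamma = (0.250000, 0.500000), gamma' = (0.000000, 0.000000); Gamma_ppp = -0.280987, Gamma_ppq = 0.103987, Gamma_pqq = 0.026984, Gamma_qpp = -3.873440, Gamma_qpq = 0.616751, Gamma_qqq = 1.516366
  tau = 0.625000: gamma = (0.250000, 0.500000), gamma' = (0.000000, 0.000000); Gamma_ppp = -0.280987, Gamma_ppq = 0.103987, Gamma_pqq = 0.026984, Gamma_qpp = -3.873440, Gamma_qpq = 0.616751, Gamma_qqq = 1.516366
  tau = 0.750000: gamma = (0.250000, 0.500000), gamma' = (0.000000, 0.000000); Gamma_ppp = -0.280987, Gamma_ppq = 0.103987, Gamma_pqq = 0.026984, Gamma_qpp = -3.873440, Gamma_qpq = 0.616751, Gamma_qqq = 1.516366
  tau = 0.875000: gamma = (0.250000, 0.500000), gamma' = (0.000000, 0.000000); Gamma_ppp = -0.280987, Gamma_ppq = 0.103987, Gamma_pqq = 0.026984, Gamma_qpp = -3.873440, Gamma_qpq = 0.616751, Gamma_qqq = 1.516366
  tau = 1.000000: gamma = (0.250000, 0.500000), gamma' = (0.000000, 0.000000); Gamma_ppp = -0.280987, Gamma_ppq = 0.103987, Gamma_pqq = 0.026984, Gamma_qpp = -3.873440, Gamma_qpq = 0.616751, Gamma_qqq = 1.516366
step 0: V^p = -0.2500, V^q = -2.0000
step 1: k1 = (0.000000, 0.000000), k2 = (0.000000, 0.000000), k3 = (0.000000, 0.000000), k4 = (0.000000, 0.000000); V <- V + (h/6)(k1 + 2k2 + 2k3 + k4): V^p = -0.2500, V^q = -2.0000
step 2: k1 = (0.000000, 0.000000), k2 = (0.000000, 0.000000), k3 = (0.000000, 0.000000), k4 = (0.000000, 0.000000); V <- V + (h/6)(k1 + 2k2 + 2k3 + k4): V^p = -0.2500, V^q = -2.0000
step 3: k1 = (0.000000, 0.000000), k2 = (0.000000, 0.000000), k3 = (0.000000, 0.000000), k4 = (0.000000, 0.000000); V <- V + (h/6)(k1 + 2k2 + 2k3 + k4): V^p = -0.2500, V^q = -2.0000
step 4: k1 = (0.000000, 0.000000), k2 = (0.000000, 0.000000), k3 = (0.000000, 0.000000), k4 = (0.000000, 0.000000); V <- V + (h/6)(k1 + 2k2 + 2k3 + k4): V^p = -0.2500, V^q = -2.0000

Answer: V^p = -0.2500, V^q = -2.0000


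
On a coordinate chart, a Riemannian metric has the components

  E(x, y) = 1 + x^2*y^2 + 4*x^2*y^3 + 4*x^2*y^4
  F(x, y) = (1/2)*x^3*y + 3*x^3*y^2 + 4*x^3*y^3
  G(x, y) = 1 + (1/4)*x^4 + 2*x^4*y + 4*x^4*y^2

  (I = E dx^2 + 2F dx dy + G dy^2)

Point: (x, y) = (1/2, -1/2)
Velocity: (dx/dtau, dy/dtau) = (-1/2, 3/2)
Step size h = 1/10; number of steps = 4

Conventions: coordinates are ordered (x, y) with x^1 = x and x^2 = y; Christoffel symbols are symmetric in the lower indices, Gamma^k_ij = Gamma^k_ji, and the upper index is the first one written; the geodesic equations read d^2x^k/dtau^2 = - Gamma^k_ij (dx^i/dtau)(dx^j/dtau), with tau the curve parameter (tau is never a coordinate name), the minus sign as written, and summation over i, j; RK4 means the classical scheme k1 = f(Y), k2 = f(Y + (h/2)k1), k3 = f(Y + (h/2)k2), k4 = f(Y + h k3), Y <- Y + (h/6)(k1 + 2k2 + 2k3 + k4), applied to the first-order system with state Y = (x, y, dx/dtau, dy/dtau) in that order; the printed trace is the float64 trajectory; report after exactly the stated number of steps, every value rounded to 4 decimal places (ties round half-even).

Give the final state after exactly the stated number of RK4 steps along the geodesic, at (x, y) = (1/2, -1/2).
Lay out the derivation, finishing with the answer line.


f(Y) = (dx/dtau, dy/dtau, -Gamma^x_ij Y'^i Y'^j, -Gamma^y_ij Y'^i Y'^j) with the Gammas evaluated at the stage position; h = 0.100000; intermediate values shown to 6 dp
step 0: x = 0.5000, y = -0.5000, dx/dtau = -0.5000, dy/dtau = 1.5000
step 1:
  k1: at (x, y) = (0.500000, -0.500000), (dx/dtau, dy/dtau) = (-0.500000, 1.500000); Gamma_xxx = 0.000000, Gamma_xxy = 0.000000, Gamma_xyy = 0.000000, Gamma_yxx = 0.000000, Gamma_yxy = 0.061538, Gamma_yyy = -0.061538; k1 = (-0.500000, 1.500000, 0.000000, 0.230769)
  k2: at (x, y) = (0.475000, -0.425000), (dx/dtau, dy/dtau) = (-0.500000, 1.511538); Gamma_xxx = 0.001917, Gamma_xxy = 0.009997, Gamma_xyy = -0.013567, Gamma_yxx = 0.004999, Gamma_yxy = 0.026071, Gamma_yyy = -0.035382; k2 = (-0.500000, 1.511538, 0.045630, 0.118995)
  k3: at (x, y) = (0.475000, -0.424423), (dx/dtau, dy/dtau) = (-0.497719, 1.505950); Gamma_xxx = 0.001941, Gamma_xxy = 0.010027, Gamma_xyy = -0.013654, Gamma_yxx = 0.005014, Gamma_yxy = 0.025900, Gamma_yyy = -0.035266; k3 = (-0.497719, 1.505950, 0.045516, 0.117563)
  k4: at (x, y) = (0.450228, -0.349405), (dx/dtau, dy/dtau) = (-0.495448, 1.511756); Gamma_xxx = 0.004967, Gamma_xxy = 0.008449, Gamma_xyy = -0.019135, Gamma_yxx = 0.004225, Gamma_yxy = 0.007187, Gamma_yyy = -0.016275; k4 = (-0.495448, 1.511756, 0.055168, 0.046924)
  Y <- Y + (h/6)(k1 + 2k2 + 2k3 + k4): x = 0.4502, y = -0.3492, dx/dtau = -0.4960, dy/dtau = 1.5125
step 2:
  k1: at (x, y) = (0.450152, -0.349221), (dx/dtau, dy/dtau) = (-0.496042, 1.512513); Gamma_xxx = 0.004973, Gamma_xxy = 0.008437, Gamma_xyy = -0.019138, Gamma_yxx = 0.004218, Gamma_yxy = 0.007156, Gamma_yyy = -0.016234; k1 = (-0.496042, 1.512513, 0.055219, 0.046839)
  k2: at (x, y) = (0.425350, -0.273595), (dx/dtau, dy/dtau) = (-0.493281, 1.514855); Gamma_xxx = 0.006510, Gamma_xxy = 0.002109, Gamma_xyy = -0.019013, Gamma_yxx = 0.001055, Gamma_yxy = 0.000342, Gamma_yyy = -0.003081; k2 = (-0.493281, 1.514855, 0.045200, 0.007324)
  k3: at (x, y) = (0.425488, -0.273478), (dx/dtau, dy/dtau) = (-0.493782, 1.512880); Gamma_xxx = 0.006513, Gamma_xxy = 0.002101, Gamma_xyy = -0.019033, Gamma_yxx = 0.001050, Gamma_yxy = 0.000339, Gamma_yyy = -0.003069; k3 = (-0.493782, 1.512880, 0.045114, 0.007275)
  k4: at (x, y) = (0.400774, -0.197933), (dx/dtau, dy/dtau) = (-0.491531, 1.513241); Gamma_xxx = 0.005716, Gamma_xxy = -0.003990, Gamma_xyy = -0.015355, Gamma_yxx = -0.001995, Gamma_yxy = 0.001392, Gamma_yyy = 0.005359; k4 = (-0.491531, 1.513241, 0.027846, -0.009719)
  Y <- Y + (h/6)(k1 + 2k2 + 2k3 + k4): x = 0.4008, y = -0.1979, dx/dtau = -0.4916, dy/dtau = 1.5136
step 3:
  k1: at (x, y) = (0.400790, -0.197867), (dx/dtau, dy/dtau) = (-0.491647, 1.513619); Gamma_xxx = 0.005715, Gamma_xxy = -0.003995, Gamma_xyy = -0.015356, Gamma_yxx = -0.001997, Gamma_yxy = 0.001396, Gamma_yyy = 0.005367; k1 = (-0.491647, 1.513619, 0.027853, -0.009735)
  k2: at (x, y) = (0.376208, -0.122186), (dx/dtau, dy/dtau) = (-0.490255, 1.513132); Gamma_xxx = 0.003199, Gamma_xxy = -0.006664, Gamma_xyy = -0.009807, Gamma_yxx = -0.003332, Gamma_yxy = 0.006941, Gamma_yyy = 0.010215; k2 = (-0.490255, 1.513132, 0.011799, -0.012290)
  k3: at (x, y) = (0.376277, -0.122211), (dx/dtau, dy/dtau) = (-0.491058, 1.513004); Gamma_xxx = 0.003200, Gamma_xxy = -0.006666, Gamma_xyy = -0.009814, Gamma_yxx = -0.003333, Gamma_yxy = 0.006942, Gamma_yyy = 0.010221; k3 = (-0.491058, 1.513004, 0.011789, -0.012278)
  k4: at (x, y) = (0.351684, -0.046567), (dx/dtau, dy/dtau) = (-0.490469, 1.512391); Gamma_xxx = 0.000625, Gamma_xxy = -0.004239, Gamma_xyy = -0.003664, Gamma_yxx = -0.002119, Gamma_yxy = 0.014361, Gamma_yyy = 0.012414; k4 = (-0.490469, 1.512391, 0.001941, -0.006578)
  Y <- Y + (h/6)(k1 + 2k2 + 2k3 + k4): x = 0.3517, y = -0.0466, dx/dtau = -0.4904, dy/dtau = 1.5125
step 4:
  k1: at (x, y) = (0.351711, -0.046563), (dx/dtau, dy/dtau) = (-0.490365, 1.512528); Gamma_xxx = 0.000625, Gamma_xxy = -0.004239, Gamma_xyy = -0.003664, Gamma_yxx = -0.002119, Gamma_yxy = 0.014365, Gamma_yyy = 0.012418; k1 = (-0.490365, 1.512528, 0.001944, -0.006590)
  k2: at (x, y) = (0.327193, 0.029064), (dx/dtau, dy/dtau) = (-0.490267, 1.512198); Gamma_xxx = 0.000308, Gamma_xxy = 0.003662, Gamma_xyy = 0.002147, Gamma_yxx = 0.001831, Gamma_yxy = 0.021743, Gamma_yyy = 0.012746; k2 = (-0.490267, 1.512198, 0.000447, 0.002652)
  k3: at (x, y) = (0.327198, 0.029047), (dx/dtau, dy/dtau) = (-0.490342, 1.512661); Gamma_xxx = 0.000308, Gamma_xxy = 0.003659, Gamma_xyy = 0.002145, Gamma_yxx = 0.001830, Gamma_yxy = 0.021741, Gamma_yyy = 0.012746; k3 = (-0.490342, 1.512661, 0.000445, 0.002646)
  k4: at (x, y) = (0.302677, 0.104703), (dx/dtau, dy/dtau) = (-0.490320, 1.512793); Gamma_xxx = 0.004826, Gamma_xxy = 0.016366, Gamma_xyy = 0.006983, Gamma_yxx = 0.008183, Gamma_yxy = 0.027752, Gamma_yyy = 0.011841; k4 = (-0.490320, 1.512793, 0.007139, 0.012105)
  Y <- Y + (h/6)(k1 + 2k2 + 2k3 + k4): x = 0.3027, y = 0.1047, dx/dtau = -0.4902, dy/dtau = 1.5128

Answer: x = 0.3027, y = 0.1047, dx/dtau = -0.4902, dy/dtau = 1.5128


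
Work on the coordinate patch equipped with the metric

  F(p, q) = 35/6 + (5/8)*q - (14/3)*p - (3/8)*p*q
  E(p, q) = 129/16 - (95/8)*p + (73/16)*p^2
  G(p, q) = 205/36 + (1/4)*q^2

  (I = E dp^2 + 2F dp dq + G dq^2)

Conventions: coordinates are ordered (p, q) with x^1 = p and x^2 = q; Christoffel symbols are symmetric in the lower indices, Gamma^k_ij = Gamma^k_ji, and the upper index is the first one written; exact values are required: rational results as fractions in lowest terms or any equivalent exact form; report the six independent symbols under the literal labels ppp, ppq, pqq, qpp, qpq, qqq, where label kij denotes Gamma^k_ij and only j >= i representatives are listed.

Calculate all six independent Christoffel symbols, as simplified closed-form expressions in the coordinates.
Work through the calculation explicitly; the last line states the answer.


E = 129/16 - (95/8)*p + (73/16)*p^2; F = 35/6 + (5/8)*q - (14/3)*p - (3/8)*p*q; G = 205/36 + (1/4)*q^2
Gamma^k_ij = (1/2) g^{kl} (d_i g_jl + d_j g_il - d_l g_ij), with g^inv = (1/(EG-F^2)) [[G, -F], [-F, E]]
first partials: E_p = -95/8 + (73/8)*p, E_q = 0, F_p = -14/3 - (3/8)*q, F_q = 5/8 - (3/8)*p, G_p = 0, G_q = (1/2)*q
D = EG - F^2 = 6845/576 - (175/24)*q - (1265/96)*p + (13/8)*q^2 + (245/24)*p*q + (269/64)*p^2 - (5/2)*p*q^2 - (7/2)*p^2*q + p^2*q^2
expanded: Gamma^p_pp = (G E_p - 2F F_p + F E_q)/(2D), Gamma^p_pq = (G E_q - F G_p)/(2D), Gamma^p_qq = (2G F_q - G G_p - F G_q)/(2D), Gamma^q_pp = (2E F_p - E E_q - F E_p)/(2D), Gamma^q_pq = (E G_p - F E_q)/(2D), Gamma^q_qq = (E G_q - 2F F_q + F G_p)/(2D); substitute and cancel common factors

Answer: Gamma_ppp = (576*p*q^2 - 2016*p*q + 2421*p - 720*q^2 + 2940*q - 3795)/(576*p^2*q^2 - 2016*p^2*q + 2421*p^2 - 1440*p*q^2 + 5880*p*q - 7590*p + 936*q^2 - 4200*q + 6845), Gamma_ppq = 0, Gamma_pqq = (672*p*q - 1230*p - 840*q + 2050)/(576*p^2*q^2 - 2016*p^2*q + 2421*p^2 - 1440*p*q^2 + 5880*p*q - 7590*p + 936*q^2 - 4200*q + 6845), Gamma_qpp = (-360*p*q + 630*p + 396*q - 1722)/(576*p^2*q^2 - 2016*p^2*q + 2421*p^2 - 1440*p*q^2 + 5880*p*q - 7590*p + 936*q^2 - 4200*q + 6845), Gamma_qpq = 0, Gamma_qqq = (576*p^2*q - 1008*p^2 - 1440*p*q + 2940*p + 936*q - 2100)/(576*p^2*q^2 - 2016*p^2*q + 2421*p^2 - 1440*p*q^2 + 5880*p*q - 7590*p + 936*q^2 - 4200*q + 6845)


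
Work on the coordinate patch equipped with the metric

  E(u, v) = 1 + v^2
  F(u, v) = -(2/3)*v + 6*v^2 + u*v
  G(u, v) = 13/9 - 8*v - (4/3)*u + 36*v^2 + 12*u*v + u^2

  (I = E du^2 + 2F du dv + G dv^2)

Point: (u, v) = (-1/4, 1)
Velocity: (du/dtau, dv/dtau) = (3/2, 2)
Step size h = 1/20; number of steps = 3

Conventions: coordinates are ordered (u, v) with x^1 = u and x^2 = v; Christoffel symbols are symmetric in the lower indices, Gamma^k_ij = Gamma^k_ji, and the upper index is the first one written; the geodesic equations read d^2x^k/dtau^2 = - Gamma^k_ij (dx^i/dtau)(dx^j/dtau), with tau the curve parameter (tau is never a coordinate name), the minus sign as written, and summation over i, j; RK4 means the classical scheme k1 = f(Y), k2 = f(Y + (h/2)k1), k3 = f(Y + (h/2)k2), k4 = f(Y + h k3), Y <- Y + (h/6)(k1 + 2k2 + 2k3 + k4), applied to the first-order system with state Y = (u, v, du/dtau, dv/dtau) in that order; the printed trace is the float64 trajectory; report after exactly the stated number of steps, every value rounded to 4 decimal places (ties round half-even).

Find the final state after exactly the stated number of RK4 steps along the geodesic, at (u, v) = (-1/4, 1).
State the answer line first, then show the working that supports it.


Answer: u = -0.0338, v = 1.2543, du/dtau = 1.3983, dv/dtau = 1.4657

f(Y) = (du/dtau, dv/dtau, -Gamma^u_ij Y'^i Y'^j, -Gamma^v_ij Y'^i Y'^j) with the Gammas evaluated at the stage position; h = 0.050000; intermediate values shown to 6 dp
step 0: u = -0.2500, v = 1.0000, du/dtau = 1.5000, dv/dtau = 2.0000
step 1:
  k1: at (u, v) = (-0.250000, 1.000000), (du/dtau, dv/dtau) = (1.500000, 2.000000); Gamma_uuu = 0.000000, Gamma_uuv = 0.035919, Gamma_uvv = 0.215515, Gamma_vuu = 0.000000, Gamma_vuv = 0.182589, Gamma_vvv = 1.095535; k1 = (1.500000, 2.000000, -1.077575, -5.477675)
  k2: at (u, v) = (-0.212500, 1.050000), (du/dtau, dv/dtau) = (1.473061, 1.863058); Gamma_uuu = 0.000000, Gamma_uuv = 0.033346, Gamma_uvv = 0.200077, Gamma_vuu = 0.000000, Gamma_vuv = 0.172156, Gamma_vvv = 1.032935; k2 = (1.473061, 1.863058, -0.877493, -4.530232)
  k3: at (u, v) = (-0.213173, 1.046576), (du/dtau, dv/dtau) = (1.478063, 1.886744); Gamma_uuu = 0.000000, Gamma_uuv = 0.033489, Gamma_uvv = 0.200935, Gamma_vuu = 0.000000, Gamma_vuv = 0.172781, Gamma_vvv = 1.036687; k3 = (1.478063, 1.886744, -0.902073, -4.654080)
  k4: at (u, v) = (-0.176097, 1.094337), (du/dtau, dv/dtau) = (1.454896, 1.767296); Gamma_uuu = 0.000000, Gamma_uuv = 0.031309, Gamma_uvv = 0.187851, Gamma_vuu = 0.000000, Gamma_vuv = 0.163740, Gamma_vvv = 0.982442; k4 = (1.454896, 1.767296, -0.747726, -3.910524)
  Y <- Y + (h/6)(k1 + 2k2 + 2k3 + k4): u = -0.1762, v = 1.0939, du/dtau = 1.4551, dv/dtau = 1.7687
step 2:
  k1: at (u, v) = (-0.176190, 1.093891), (du/dtau, dv/dtau) = (1.455130, 1.768693); Gamma_uuu = 0.000000, Gamma_uuv = 0.031325, Gamma_uvv = 0.187951, Gamma_vuu = 0.000000, Gamma_vuv = 0.163814, Gamma_vvv = 0.982885; k1 = (1.455130, 1.768693, -0.749203, -3.917946)
  k2: at (u, v) = (-0.139812, 1.138108), (du/dtau, dv/dtau) = (1.436400, 1.670744); Gamma_uuu = 0.000000, Gamma_uuv = 0.029514, Gamma_uvv = 0.177083, Gamma_vuu = 0.000000, Gamma_vuv = 0.156169, Gamma_vvv = 0.937015; k2 = (1.436400, 1.670744, -0.635966, -3.365140)
  k3: at (u, v) = (-0.140280, 1.135659), (du/dtau, dv/dtau) = (1.439231, 1.684565); Gamma_uuu = 0.000000, Gamma_uuv = 0.029595, Gamma_uvv = 0.177568, Gamma_vuu = 0.000000, Gamma_vuv = 0.156539, Gamma_vvv = 0.939234; k3 = (1.439231, 1.684565, -0.647397, -3.424369)
  k4: at (u, v) = (-0.104229, 1.178119), (du/dtau, dv/dtau) = (1.422760, 1.597475); Gamma_uuu = 0.000000, Gamma_uuv = 0.028017, Gamma_uvv = 0.168101, Gamma_vuu = 0.000000, Gamma_vuv = 0.149768, Gamma_vvv = 0.898608; k4 = (1.422760, 1.597475, -0.556335, -2.973974)
  Y <- Y + (h/6)(k1 + 2k2 + 2k3 + k4): u = -0.1043, v = 1.1779, du/dtau = 1.4229, dv/dtau = 1.5981
step 3:
  k1: at (u, v) = (-0.104281, 1.177864), (du/dtau, dv/dtau) = (1.422861, 1.598102); Gamma_uuu = 0.000000, Gamma_uuv = 0.028024, Gamma_uvv = 0.168146, Gamma_vuu = 0.000000, Gamma_vuv = 0.149804, Gamma_vvv = 0.898821; k1 = (1.422861, 1.598102, -0.556882, -2.976796)
  k2: at (u, v) = (-0.068709, 1.217817), (du/dtau, dv/dtau) = (1.408939, 1.523682); Gamma_uuu = 0.000000, Gamma_uuv = 0.026667, Gamma_uvv = 0.160000, Gamma_vuu = 0.000000, Gamma_vuv = 0.143898, Gamma_vvv = 0.863387; k2 = (1.408939, 1.523682, -0.485953, -2.622277)
  k3: at (u, v) = (-0.069057, 1.215956), (du/dtau, dv/dtau) = (1.410712, 1.532545); Gamma_uuu = 0.000000, Gamma_uuv = 0.026717, Gamma_uvv = 0.160302, Gamma_vuu = 0.000000, Gamma_vuv = 0.144137, Gamma_vvv = 0.864823; k3 = (1.410712, 1.532545, -0.492025, -2.654447)
  k4: at (u, v) = (-0.033745, 1.254491), (du/dtau, dv/dtau) = (1.398260, 1.465380); Gamma_uuu = 0.000000, Gamma_uuv = 0.025511, Gamma_uvv = 0.153063, Gamma_vuu = 0.000000, Gamma_vuv = 0.138820, Gamma_vvv = 0.832922; k4 = (1.398260, 1.465380, -0.433220, -2.357445)
  Y <- Y + (h/6)(k1 + 2k2 + 2k3 + k4): u = -0.0338, v = 1.2543, du/dtau = 1.3983, dv/dtau = 1.4657


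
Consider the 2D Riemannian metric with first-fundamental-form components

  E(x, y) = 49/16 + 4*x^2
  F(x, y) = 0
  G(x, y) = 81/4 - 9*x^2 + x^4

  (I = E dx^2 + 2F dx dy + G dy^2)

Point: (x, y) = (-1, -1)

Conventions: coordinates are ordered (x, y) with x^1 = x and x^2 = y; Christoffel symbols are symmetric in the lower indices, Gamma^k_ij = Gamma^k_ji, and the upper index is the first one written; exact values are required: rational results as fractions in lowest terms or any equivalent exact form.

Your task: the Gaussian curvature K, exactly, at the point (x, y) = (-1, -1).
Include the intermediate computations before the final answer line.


E = 113/16, F = 0, G = 49/4, EG - F^2 = 5537/64 at the point
E_x = -8, E_y = 0, F_x = 0, F_y = 0, G_x = 14, G_y = 0
E_yy = 0, F_xy = 0, G_xx = -6
Compute both Brioschi determinants and normalise by (EG - F^2)^2.
M1 = [[-E_yy/2 + F_xy - G_xx/2, E_x/2, F_x - E_y/2], [F_y - G_x/2, E, F], [G_y/2, F, G]] = [[3, -4, 0], [-7, 113/16, 0], [0, 0, 49/4]]; det M1 = -5341/64
M2 = [[0, E_y/2, G_x/2], [E_y/2, E, F], [G_x/2, F, G]] = [[0, 0, 7], [0, 113/16, 0], [7, 0, 49/4]]; det M2 = -5537/16
det M1 - det M2 = 16807/64; K = 16807/64 / (5537/64)^2 = 448/12769

Answer: K = 448/12769


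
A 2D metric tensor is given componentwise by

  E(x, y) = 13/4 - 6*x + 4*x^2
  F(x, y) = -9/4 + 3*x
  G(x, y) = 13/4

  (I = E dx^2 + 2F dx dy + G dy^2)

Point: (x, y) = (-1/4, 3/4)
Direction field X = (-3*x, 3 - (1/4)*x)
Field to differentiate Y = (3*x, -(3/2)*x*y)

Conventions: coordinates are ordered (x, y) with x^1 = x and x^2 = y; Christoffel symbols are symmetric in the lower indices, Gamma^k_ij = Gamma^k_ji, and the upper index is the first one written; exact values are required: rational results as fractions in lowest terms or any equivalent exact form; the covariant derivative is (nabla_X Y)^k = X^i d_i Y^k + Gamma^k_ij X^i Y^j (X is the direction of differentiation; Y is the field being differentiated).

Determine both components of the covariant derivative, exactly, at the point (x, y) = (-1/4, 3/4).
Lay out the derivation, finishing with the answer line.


E = 5, F = -3, G = 13/4 at the point
E_x = -8, E_y = 0, F_x = 3, F_y = 0, G_x = 0, G_y = 0
EG - F^2 = 29/4;  g^inv = (4/29) * [[13/4, 3], [3, 5]]
first-kind symbols [ij,l] = (1/2)(d_i g_jl + d_j g_il - d_l g_ij): [xx,x] = E_x/2 = -4, [xx,y] = F_x - E_y/2 = 3, [xy,x] = E_y/2 = 0, [xy,y] = G_x/2 = 0, [yy,x] = F_y - G_x/2 = 0, [yy,y] = G_y/2 = 0
Gamma^x_ij = (G*[ij,x] - F*[ij,y])/(EG - F^2), Gamma^y_ij = (E*[ij,y] - F*[ij,x])/(EG - F^2)
Gamma_xxx = -16/29, Gamma_xxy = 0, Gamma_xyy = 0, Gamma_yxx = 12/29, Gamma_yxy = 0, Gamma_yyy = 0
X = (3/4, 49/16), Y = (-3/4, 9/32) at the point

Answer: (nabla_X Y)^x = 297/116, (nabla_X Y)^y = 267/3712
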